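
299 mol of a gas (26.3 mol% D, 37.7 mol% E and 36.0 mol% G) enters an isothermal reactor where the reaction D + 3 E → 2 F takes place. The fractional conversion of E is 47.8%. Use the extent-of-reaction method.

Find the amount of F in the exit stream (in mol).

35.9 mol

E reacted = 0.478 × 112.7 = 53.88 mol; ν_E = −3, so ξ = 53.88/3 = 17.96 mol.
Outlet amounts (n = n₀ + ν ξ):
  D: 78.64 − 1(17.96) = 60.68
  E: 112.7 − 3(17.96) = 58.84
  F: 0 + 2(17.96) = 35.92
  G: 107.6 (inert)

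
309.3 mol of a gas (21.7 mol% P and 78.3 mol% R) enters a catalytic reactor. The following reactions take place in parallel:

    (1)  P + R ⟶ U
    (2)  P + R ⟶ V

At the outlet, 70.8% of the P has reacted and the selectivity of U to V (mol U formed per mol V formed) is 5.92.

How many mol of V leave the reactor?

6.87 mol

Conversion of P: P consumed = 0.708 × 67.12 = 47.52 mol = 1ξ₁ + 1ξ₂.
Selectivity: 1ξ₁ / (1ξ₂) = 5.92 → ξ₁ = 5.92 ξ₂.
Substitute: (1·5.92 + 1) ξ₂ = 47.52 → ξ₂ = 6.867 mol, ξ₁ = 40.65 mol.
Outlet amounts (n = n₀ + Σ ν·ξ):
  P: 67.12 − 1(40.65) − 1(6.867) = 19.6
  R: 242.2 − 1(40.65) − 1(6.867) = 194.7
  U: 0 + 1(40.65) = 40.65
  V: 0 + 1(6.867) = 6.867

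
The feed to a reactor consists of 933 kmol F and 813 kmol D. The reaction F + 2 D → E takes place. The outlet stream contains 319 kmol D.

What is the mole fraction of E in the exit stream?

0.197

For D: n = n₀ − 2ξ → 319 = 813 − 2ξ, giving ξ = 247 kmol.
Outlet amounts (n = n₀ + ν ξ):
  F: 933 − 1(247) = 686
  D: 813 − 2(247) = 319
  E: 0 + 1(247) = 247
Total out = 1252 kmol; y_E = 247 / 1252 = 0.1973.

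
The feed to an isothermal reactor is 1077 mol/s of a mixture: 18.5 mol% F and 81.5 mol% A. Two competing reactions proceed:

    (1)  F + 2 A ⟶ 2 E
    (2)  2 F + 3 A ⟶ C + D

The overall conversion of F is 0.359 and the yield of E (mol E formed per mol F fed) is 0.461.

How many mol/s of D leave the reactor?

12.8 mol/s

Yield of E: 2ξ₁ / 199.2 = 0.461 → ξ₁ = 45.93 mol/s.
Conversion of F: 1ξ₁ + 2ξ₂ = 0.359 × 199.2 = 71.53 → ξ₂ = 12.8 mol/s.
Outlet amounts (n = n₀ + Σ ν·ξ):
  F: 199.2 − 1(45.93) − 2(12.8) = 127.7
  A: 877.8 − 2(45.93) − 3(12.8) = 747.5
  E: 0 + 2(45.93) = 91.85
  C: 0 + 1(12.8) = 12.8
  D: 0 + 1(12.8) = 12.8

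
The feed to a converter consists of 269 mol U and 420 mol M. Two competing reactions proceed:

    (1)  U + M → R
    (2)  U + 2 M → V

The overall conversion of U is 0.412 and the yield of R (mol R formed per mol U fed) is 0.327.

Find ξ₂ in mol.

Yield of R: 1ξ₁ / 269 = 0.327 → ξ₁ = 87.96 mol.
Conversion of U: 1ξ₁ + 1ξ₂ = 0.412 × 269 = 110.8 → ξ₂ = 22.86 mol.
Outlet amounts (n = n₀ + Σ ν·ξ):
  U: 269 − 1(87.96) − 1(22.86) = 158.2
  M: 420 − 1(87.96) − 2(22.86) = 286.3
  R: 0 + 1(87.96) = 87.96
  V: 0 + 1(22.86) = 22.86

ξ₂ = 22.9 mol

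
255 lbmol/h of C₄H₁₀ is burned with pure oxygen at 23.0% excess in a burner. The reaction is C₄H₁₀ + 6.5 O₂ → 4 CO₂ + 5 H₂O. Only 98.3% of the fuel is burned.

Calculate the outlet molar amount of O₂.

409 lbmol/h

Stoichiometric O₂ = 6.5 × 255 = 1658 lbmol/h; O₂ fed = 1658 × 1.230 = 2039 lbmol/h.
Fuel reacted = 0.983 × 255 → ξ = 250.7 lbmol/h.
Outlet (n = n₀ + ν ξ):
  C₄H₁₀: 255 − 1(250.7) = 4.335
  O₂: 2039 − 6.5(250.7) = 409.4
  CO₂: 0 + 4(250.7) = 1003
  H₂O: 0 + 5(250.7) = 1253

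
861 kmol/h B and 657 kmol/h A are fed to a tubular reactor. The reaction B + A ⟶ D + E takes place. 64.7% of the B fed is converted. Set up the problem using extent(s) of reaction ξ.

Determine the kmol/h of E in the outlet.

557 kmol/h

B reacted = 0.647 × 861 = 557.1 kmol/h; ν_B = −1, so ξ = 557.1/1 = 557.1 kmol/h.
Outlet amounts (n = n₀ + ν ξ):
  B: 861 − 1(557.1) = 303.9
  A: 657 − 1(557.1) = 99.93
  D: 0 + 1(557.1) = 557.1
  E: 0 + 1(557.1) = 557.1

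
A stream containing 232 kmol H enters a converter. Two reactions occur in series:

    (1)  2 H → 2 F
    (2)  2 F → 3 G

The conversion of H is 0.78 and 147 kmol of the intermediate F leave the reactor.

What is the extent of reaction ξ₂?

Conversion of H: H consumed = 2ξ₁ = 0.78 × 232 → ξ₁ = 90.48 kmol.
F balance: n_F = 0 + 2ξ₁ − 2ξ₂ = 147 → ξ₂ = (2·90.48 − 147)/2 = 16.98 kmol.
Outlet amounts (n = n₀ + Σ ν·ξ):
  H: 232 − 2(90.48) = 51.04
  F: 0 + 2(90.48) − 2(16.98) = 147
  G: 0 + 3(16.98) = 50.94

ξ₂ = 17 kmol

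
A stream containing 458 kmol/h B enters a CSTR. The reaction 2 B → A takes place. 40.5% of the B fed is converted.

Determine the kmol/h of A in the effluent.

92.7 kmol/h

B reacted = 0.405 × 458 = 185.5 kmol/h; ν_B = −2, so ξ = 185.5/2 = 92.75 kmol/h.
Outlet amounts (n = n₀ + ν ξ):
  B: 458 − 2(92.75) = 272.5
  A: 0 + 1(92.75) = 92.75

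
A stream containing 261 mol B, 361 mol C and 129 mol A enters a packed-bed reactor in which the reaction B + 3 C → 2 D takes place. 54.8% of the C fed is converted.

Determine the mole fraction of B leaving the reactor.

0.315

C reacted = 0.548 × 361 = 197.8 mol; ν_C = −3, so ξ = 197.8/3 = 65.94 mol.
Outlet amounts (n = n₀ + ν ξ):
  B: 261 − 1(65.94) = 195.1
  C: 361 − 3(65.94) = 163.2
  D: 0 + 2(65.94) = 131.9
  A: 129 (inert)
Total out = 619.1 mol; y_B = 195.1 / 619.1 = 0.3151.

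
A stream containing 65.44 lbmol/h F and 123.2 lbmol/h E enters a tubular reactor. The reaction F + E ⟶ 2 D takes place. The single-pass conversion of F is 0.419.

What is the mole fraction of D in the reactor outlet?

0.291

F reacted = 0.419 × 65.44 = 27.42 lbmol/h; ν_F = −1, so ξ = 27.42/1 = 27.42 lbmol/h.
Outlet amounts (n = n₀ + ν ξ):
  F: 65.44 − 1(27.42) = 38.02
  E: 123.2 − 1(27.42) = 95.78
  D: 0 + 2(27.42) = 54.84
Total out = 188.6 lbmol/h; y_D = 54.84 / 188.6 = 0.2907.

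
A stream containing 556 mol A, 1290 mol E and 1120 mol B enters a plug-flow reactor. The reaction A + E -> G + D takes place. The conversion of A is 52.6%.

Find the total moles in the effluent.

2970 mol

A reacted = 0.526 × 556 = 292.5 mol; ν_A = −1, so ξ = 292.5/1 = 292.5 mol.
Outlet amounts (n = n₀ + ν ξ):
  A: 556 − 1(292.5) = 263.5
  E: 1290 − 1(292.5) = 997.5
  G: 0 + 1(292.5) = 292.5
  D: 0 + 1(292.5) = 292.5
  B: 1120 (inert)
Total out = 263.5 + 997.5 + 292.5 + 292.5 + 1120 = 2966 mol.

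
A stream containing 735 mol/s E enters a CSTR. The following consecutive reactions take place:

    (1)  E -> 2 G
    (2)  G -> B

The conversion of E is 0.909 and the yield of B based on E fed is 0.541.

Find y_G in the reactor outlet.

0.669

Conversion of E: E consumed = 1ξ₁ = 0.909 × 735 → ξ₁ = 668.1 mol/s.
Yield of B: 1ξ₂ / 735 = 0.541 → ξ₂ = 397.6 mol/s.
Outlet amounts (n = n₀ + Σ ν·ξ):
  E: 735 − 1(668.1) = 66.88
  G: 0 + 2(668.1) − 1(397.6) = 938.6
  B: 0 + 1(397.6) = 397.6
Total out = 1403 mol/s; y_G = 938.6 / 1403 = 0.6689.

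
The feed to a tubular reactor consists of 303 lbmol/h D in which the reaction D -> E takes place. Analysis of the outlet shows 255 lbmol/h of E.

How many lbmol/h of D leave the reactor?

For E: n = n₀ + 1ξ → 255 = 0 + 1ξ, giving ξ = 255 lbmol/h.
Outlet amounts (n = n₀ + ν ξ):
  D: 303 − 1(255) = 48
  E: 0 + 1(255) = 255

48 lbmol/h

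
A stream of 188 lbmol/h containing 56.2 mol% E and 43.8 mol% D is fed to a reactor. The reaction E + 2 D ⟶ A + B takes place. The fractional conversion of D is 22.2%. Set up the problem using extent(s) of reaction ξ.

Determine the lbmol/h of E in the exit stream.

D reacted = 0.222 × 82.34 = 18.28 lbmol/h; ν_D = −2, so ξ = 18.28/2 = 9.14 lbmol/h.
Outlet amounts (n = n₀ + ν ξ):
  E: 105.7 − 1(9.14) = 96.52
  D: 82.34 − 2(9.14) = 64.06
  A: 0 + 1(9.14) = 9.14
  B: 0 + 1(9.14) = 9.14

96.5 lbmol/h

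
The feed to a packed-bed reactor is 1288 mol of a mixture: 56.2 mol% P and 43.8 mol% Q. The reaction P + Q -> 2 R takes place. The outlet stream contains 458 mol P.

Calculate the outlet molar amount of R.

For P: n = n₀ − 1ξ → 458 = 723.9 − 1ξ, giving ξ = 265.9 mol.
Outlet amounts (n = n₀ + ν ξ):
  P: 723.9 − 1(265.9) = 458
  Q: 564.1 − 1(265.9) = 298.3
  R: 0 + 2(265.9) = 531.7

532 mol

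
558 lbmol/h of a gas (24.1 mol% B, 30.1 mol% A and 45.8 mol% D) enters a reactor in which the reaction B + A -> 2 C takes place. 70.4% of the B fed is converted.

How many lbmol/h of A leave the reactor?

73.3 lbmol/h

B reacted = 0.704 × 134.5 = 94.67 lbmol/h; ν_B = −1, so ξ = 94.67/1 = 94.67 lbmol/h.
Outlet amounts (n = n₀ + ν ξ):
  B: 134.5 − 1(94.67) = 39.81
  A: 168 − 1(94.67) = 73.29
  C: 0 + 2(94.67) = 189.3
  D: 255.6 (inert)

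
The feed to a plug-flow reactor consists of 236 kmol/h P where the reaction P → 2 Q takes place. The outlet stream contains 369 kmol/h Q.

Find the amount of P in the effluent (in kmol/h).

For Q: n = n₀ + 2ξ → 369 = 0 + 2ξ, giving ξ = 184.5 kmol/h.
Outlet amounts (n = n₀ + ν ξ):
  P: 236 − 1(184.5) = 51.5
  Q: 0 + 2(184.5) = 369

51.5 kmol/h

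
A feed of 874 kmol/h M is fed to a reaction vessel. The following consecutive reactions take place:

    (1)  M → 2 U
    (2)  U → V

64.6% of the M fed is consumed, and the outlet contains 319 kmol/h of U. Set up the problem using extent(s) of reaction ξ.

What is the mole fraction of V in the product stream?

Conversion of M: M consumed = 1ξ₁ = 0.646 × 874 → ξ₁ = 564.6 kmol/h.
U balance: n_U = 0 + 2ξ₁ − 1ξ₂ = 319 → ξ₂ = (2·564.6 − 319)/1 = 810.2 kmol/h.
Outlet amounts (n = n₀ + Σ ν·ξ):
  M: 874 − 1(564.6) = 309.4
  U: 0 + 2(564.6) − 1(810.2) = 319
  V: 0 + 1(810.2) = 810.2
Total out = 1439 kmol/h; y_V = 810.2 / 1439 = 0.5632.

0.563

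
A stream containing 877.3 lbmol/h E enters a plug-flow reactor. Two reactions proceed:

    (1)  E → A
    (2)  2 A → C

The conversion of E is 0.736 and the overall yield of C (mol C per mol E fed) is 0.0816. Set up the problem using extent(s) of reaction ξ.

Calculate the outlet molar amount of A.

Conversion of E: E consumed = 1ξ₁ = 0.736 × 877.3 → ξ₁ = 645.7 lbmol/h.
Yield of C: 1ξ₂ / 877.3 = 0.0816 → ξ₂ = 71.59 lbmol/h.
Outlet amounts (n = n₀ + Σ ν·ξ):
  E: 877.3 − 1(645.7) = 231.6
  A: 0 + 1(645.7) − 2(71.59) = 502.5
  C: 0 + 1(71.59) = 71.59

503 lbmol/h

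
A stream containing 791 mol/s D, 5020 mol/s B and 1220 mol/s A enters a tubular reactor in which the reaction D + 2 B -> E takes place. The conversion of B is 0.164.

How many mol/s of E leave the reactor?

B reacted = 0.164 × 5020 = 823.3 mol/s; ν_B = −2, so ξ = 823.3/2 = 411.6 mol/s.
Outlet amounts (n = n₀ + ν ξ):
  D: 791 − 1(411.6) = 379.4
  B: 5020 − 2(411.6) = 4197
  E: 0 + 1(411.6) = 411.6
  A: 1220 (inert)

412 mol/s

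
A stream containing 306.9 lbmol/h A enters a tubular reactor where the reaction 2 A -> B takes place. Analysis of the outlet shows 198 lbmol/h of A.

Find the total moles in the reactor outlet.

For A: n = n₀ − 2ξ → 198 = 306.9 − 2ξ, giving ξ = 54.45 lbmol/h.
Outlet amounts (n = n₀ + ν ξ):
  A: 306.9 − 2(54.45) = 198
  B: 0 + 1(54.45) = 54.45
Total out = 198 + 54.45 = 252.4 lbmol/h.

252 lbmol/h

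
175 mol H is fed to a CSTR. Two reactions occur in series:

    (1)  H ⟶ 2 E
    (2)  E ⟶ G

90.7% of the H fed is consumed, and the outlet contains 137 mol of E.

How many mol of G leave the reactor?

180 mol

Conversion of H: H consumed = 1ξ₁ = 0.907 × 175 → ξ₁ = 158.7 mol.
E balance: n_E = 0 + 2ξ₁ − 1ξ₂ = 137 → ξ₂ = (2·158.7 − 137)/1 = 180.4 mol.
Outlet amounts (n = n₀ + Σ ν·ξ):
  H: 175 − 1(158.7) = 16.28
  E: 0 + 2(158.7) − 1(180.4) = 137
  G: 0 + 1(180.4) = 180.4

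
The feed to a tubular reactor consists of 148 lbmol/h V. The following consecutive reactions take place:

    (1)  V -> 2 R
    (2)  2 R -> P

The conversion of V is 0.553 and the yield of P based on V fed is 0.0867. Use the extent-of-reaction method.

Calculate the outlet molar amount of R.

138 lbmol/h

Conversion of V: V consumed = 1ξ₁ = 0.553 × 148 → ξ₁ = 81.84 lbmol/h.
Yield of P: 1ξ₂ / 148 = 0.0867 → ξ₂ = 12.83 lbmol/h.
Outlet amounts (n = n₀ + Σ ν·ξ):
  V: 148 − 1(81.84) = 66.16
  R: 0 + 2(81.84) − 2(12.83) = 138
  P: 0 + 1(12.83) = 12.83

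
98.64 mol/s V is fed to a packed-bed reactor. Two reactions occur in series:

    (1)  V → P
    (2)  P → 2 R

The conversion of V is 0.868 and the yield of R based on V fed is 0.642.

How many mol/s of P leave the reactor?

Conversion of V: V consumed = 1ξ₁ = 0.868 × 98.64 → ξ₁ = 85.62 mol/s.
Yield of R: 2ξ₂ / 98.64 = 0.642 → ξ₂ = 31.66 mol/s.
Outlet amounts (n = n₀ + Σ ν·ξ):
  V: 98.64 − 1(85.62) = 13.02
  P: 0 + 1(85.62) − 1(31.66) = 53.96
  R: 0 + 2(31.66) = 63.33

54 mol/s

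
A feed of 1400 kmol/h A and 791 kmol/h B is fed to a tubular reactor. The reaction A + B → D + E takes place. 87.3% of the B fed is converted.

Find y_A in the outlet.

0.324

B reacted = 0.873 × 791 = 690.5 kmol/h; ν_B = −1, so ξ = 690.5/1 = 690.5 kmol/h.
Outlet amounts (n = n₀ + ν ξ):
  A: 1400 − 1(690.5) = 709.5
  B: 791 − 1(690.5) = 100.5
  D: 0 + 1(690.5) = 690.5
  E: 0 + 1(690.5) = 690.5
Total out = 2191 kmol/h; y_A = 709.5 / 2191 = 0.3238.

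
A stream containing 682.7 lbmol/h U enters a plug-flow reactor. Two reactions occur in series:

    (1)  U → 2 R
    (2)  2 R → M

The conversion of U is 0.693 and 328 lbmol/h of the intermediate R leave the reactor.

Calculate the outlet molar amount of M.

309 lbmol/h

Conversion of U: U consumed = 1ξ₁ = 0.693 × 682.7 → ξ₁ = 473.1 lbmol/h.
R balance: n_R = 0 + 2ξ₁ − 2ξ₂ = 328 → ξ₂ = (2·473.1 − 328)/2 = 309.1 lbmol/h.
Outlet amounts (n = n₀ + Σ ν·ξ):
  U: 682.7 − 1(473.1) = 209.6
  R: 0 + 2(473.1) − 2(309.1) = 328
  M: 0 + 1(309.1) = 309.1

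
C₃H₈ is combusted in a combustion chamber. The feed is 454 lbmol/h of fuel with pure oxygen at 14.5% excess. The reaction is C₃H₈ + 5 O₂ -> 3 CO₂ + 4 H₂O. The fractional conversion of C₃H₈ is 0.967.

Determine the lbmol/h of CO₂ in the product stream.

Stoichiometric O₂ = 5 × 454 = 2270 lbmol/h; O₂ fed = 2270 × 1.145 = 2599 lbmol/h.
Fuel reacted = 0.967 × 454 → ξ = 439 lbmol/h.
Outlet (n = n₀ + ν ξ):
  C₃H₈: 454 − 1(439) = 14.98
  O₂: 2599 − 5(439) = 404.1
  CO₂: 0 + 3(439) = 1317
  H₂O: 0 + 4(439) = 1756

1320 lbmol/h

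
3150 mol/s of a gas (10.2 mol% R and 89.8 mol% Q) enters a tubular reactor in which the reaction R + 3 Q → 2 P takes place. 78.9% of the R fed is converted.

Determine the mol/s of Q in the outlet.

2070 mol/s

R reacted = 0.789 × 321.3 = 253.5 mol/s; ν_R = −1, so ξ = 253.5/1 = 253.5 mol/s.
Outlet amounts (n = n₀ + ν ξ):
  R: 321.3 − 1(253.5) = 67.79
  Q: 2829 − 3(253.5) = 2068
  P: 0 + 2(253.5) = 507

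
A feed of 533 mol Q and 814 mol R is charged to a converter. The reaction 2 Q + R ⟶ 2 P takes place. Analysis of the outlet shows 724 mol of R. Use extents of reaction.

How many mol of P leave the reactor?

180 mol

For R: n = n₀ − 1ξ → 724 = 814 − 1ξ, giving ξ = 90 mol.
Outlet amounts (n = n₀ + ν ξ):
  Q: 533 − 2(90) = 353
  R: 814 − 1(90) = 724
  P: 0 + 2(90) = 180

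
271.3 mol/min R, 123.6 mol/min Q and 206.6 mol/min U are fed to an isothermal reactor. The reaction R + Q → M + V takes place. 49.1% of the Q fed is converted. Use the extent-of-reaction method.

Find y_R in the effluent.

Q reacted = 0.491 × 123.6 = 60.69 mol/min; ν_Q = −1, so ξ = 60.69/1 = 60.69 mol/min.
Outlet amounts (n = n₀ + ν ξ):
  R: 271.3 − 1(60.69) = 210.6
  Q: 123.6 − 1(60.69) = 62.91
  M: 0 + 1(60.69) = 60.69
  V: 0 + 1(60.69) = 60.69
  U: 206.6 (inert)
Total out = 601.5 mol/min; y_R = 210.6 / 601.5 = 0.3501.

0.35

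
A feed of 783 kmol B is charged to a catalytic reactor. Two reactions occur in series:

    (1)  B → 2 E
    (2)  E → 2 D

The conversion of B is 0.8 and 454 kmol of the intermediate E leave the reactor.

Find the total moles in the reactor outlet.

2210 kmol

Conversion of B: B consumed = 1ξ₁ = 0.8 × 783 → ξ₁ = 626.4 kmol.
E balance: n_E = 0 + 2ξ₁ − 1ξ₂ = 454 → ξ₂ = (2·626.4 − 454)/1 = 798.8 kmol.
Outlet amounts (n = n₀ + Σ ν·ξ):
  B: 783 − 1(626.4) = 156.6
  E: 0 + 2(626.4) − 1(798.8) = 454
  D: 0 + 2(798.8) = 1598
Total out = 156.6 + 454 + 1598 = 2208 kmol.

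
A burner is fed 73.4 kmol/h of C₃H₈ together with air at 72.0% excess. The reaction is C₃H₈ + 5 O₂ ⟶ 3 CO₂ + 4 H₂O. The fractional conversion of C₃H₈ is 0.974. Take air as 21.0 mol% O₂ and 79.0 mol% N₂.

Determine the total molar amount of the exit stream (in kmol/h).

3150 kmol/h

Stoichiometric O₂ = 5 × 73.4 = 367 kmol/h; O₂ fed = 367 × 1.720 = 631.2 kmol/h.
N₂ fed = 631.2 × 79/21 = 2375 kmol/h.
Fuel reacted = 0.974 × 73.4 → ξ = 71.49 kmol/h.
Outlet (n = n₀ + ν ξ):
  C₃H₈: 73.4 − 1(71.49) = 1.908
  O₂: 631.2 − 5(71.49) = 273.8
  N₂: 2375 (inert)
  CO₂: 0 + 3(71.49) = 214.5
  H₂O: 0 + 4(71.49) = 286
Total out = 1.908 + 273.8 + 2375 + 214.5 + 286 = 3151 kmol/h.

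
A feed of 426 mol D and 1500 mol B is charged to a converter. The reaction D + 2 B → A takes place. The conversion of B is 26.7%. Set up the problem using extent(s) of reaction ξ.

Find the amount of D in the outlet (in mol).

226 mol

B reacted = 0.267 × 1500 = 400.5 mol; ν_B = −2, so ξ = 400.5/2 = 200.2 mol.
Outlet amounts (n = n₀ + ν ξ):
  D: 426 − 1(200.2) = 225.8
  B: 1500 − 2(200.2) = 1100
  A: 0 + 1(200.2) = 200.2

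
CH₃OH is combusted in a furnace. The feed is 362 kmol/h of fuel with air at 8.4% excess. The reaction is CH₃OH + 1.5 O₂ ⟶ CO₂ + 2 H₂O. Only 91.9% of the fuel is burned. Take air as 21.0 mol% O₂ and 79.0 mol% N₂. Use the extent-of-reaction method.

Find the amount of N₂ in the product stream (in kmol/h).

Stoichiometric O₂ = 1.5 × 362 = 543 kmol/h; O₂ fed = 543 × 1.084 = 588.6 kmol/h.
N₂ fed = 588.6 × 79/21 = 2214 kmol/h.
Fuel reacted = 0.919 × 362 → ξ = 332.7 kmol/h.
Outlet (n = n₀ + ν ξ):
  CH₃OH: 362 − 1(332.7) = 29.32
  O₂: 588.6 − 1.5(332.7) = 89.6
  N₂: 2214 (inert)
  CO₂: 0 + 1(332.7) = 332.7
  H₂O: 0 + 2(332.7) = 665.4

2210 kmol/h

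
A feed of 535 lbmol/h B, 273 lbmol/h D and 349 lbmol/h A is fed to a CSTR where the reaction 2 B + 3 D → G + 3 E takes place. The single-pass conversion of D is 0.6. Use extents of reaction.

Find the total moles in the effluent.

D reacted = 0.6 × 273 = 163.8 lbmol/h; ν_D = −3, so ξ = 163.8/3 = 54.6 lbmol/h.
Outlet amounts (n = n₀ + ν ξ):
  B: 535 − 2(54.6) = 425.8
  D: 273 − 3(54.6) = 109.2
  G: 0 + 1(54.6) = 54.6
  E: 0 + 3(54.6) = 163.8
  A: 349 (inert)
Total out = 425.8 + 109.2 + 54.6 + 163.8 + 349 = 1102 lbmol/h.

1100 lbmol/h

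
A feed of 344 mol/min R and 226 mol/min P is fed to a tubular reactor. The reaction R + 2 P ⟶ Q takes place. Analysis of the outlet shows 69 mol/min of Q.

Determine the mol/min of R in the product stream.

275 mol/min

For Q: n = n₀ + 1ξ → 69 = 0 + 1ξ, giving ξ = 69 mol/min.
Outlet amounts (n = n₀ + ν ξ):
  R: 344 − 1(69) = 275
  P: 226 − 2(69) = 88
  Q: 0 + 1(69) = 69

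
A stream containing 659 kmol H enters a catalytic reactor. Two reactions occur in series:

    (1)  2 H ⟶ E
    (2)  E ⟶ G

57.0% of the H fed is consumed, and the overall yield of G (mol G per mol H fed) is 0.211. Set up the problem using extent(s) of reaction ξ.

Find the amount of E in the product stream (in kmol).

Conversion of H: H consumed = 2ξ₁ = 0.57 × 659 → ξ₁ = 187.8 kmol.
Yield of G: 1ξ₂ / 659 = 0.211 → ξ₂ = 139 kmol.
Outlet amounts (n = n₀ + Σ ν·ξ):
  H: 659 − 2(187.8) = 283.4
  E: 0 + 1(187.8) − 1(139) = 48.77
  G: 0 + 1(139) = 139

48.8 kmol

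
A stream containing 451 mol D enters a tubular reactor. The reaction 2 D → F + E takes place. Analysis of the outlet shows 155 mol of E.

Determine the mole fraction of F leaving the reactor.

0.344

For E: n = n₀ + 1ξ → 155 = 0 + 1ξ, giving ξ = 155 mol.
Outlet amounts (n = n₀ + ν ξ):
  D: 451 − 2(155) = 141
  F: 0 + 1(155) = 155
  E: 0 + 1(155) = 155
Total out = 451 mol; y_F = 155 / 451 = 0.3437.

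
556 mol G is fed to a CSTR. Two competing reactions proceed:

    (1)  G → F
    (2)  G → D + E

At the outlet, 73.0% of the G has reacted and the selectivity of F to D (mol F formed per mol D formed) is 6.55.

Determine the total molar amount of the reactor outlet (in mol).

610 mol

Conversion of G: G consumed = 0.73 × 556 = 405.9 mol = 1ξ₁ + 1ξ₂.
Selectivity: 1ξ₁ / (1ξ₂) = 6.55 → ξ₁ = 6.55 ξ₂.
Substitute: (1·6.55 + 1) ξ₂ = 405.9 → ξ₂ = 53.76 mol, ξ₁ = 352.1 mol.
Outlet amounts (n = n₀ + Σ ν·ξ):
  G: 556 − 1(352.1) − 1(53.76) = 150.1
  F: 0 + 1(352.1) = 352.1
  D: 0 + 1(53.76) = 53.76
  E: 0 + 1(53.76) = 53.76
Total out = 150.1 + 352.1 + 53.76 + 53.76 = 609.8 mol.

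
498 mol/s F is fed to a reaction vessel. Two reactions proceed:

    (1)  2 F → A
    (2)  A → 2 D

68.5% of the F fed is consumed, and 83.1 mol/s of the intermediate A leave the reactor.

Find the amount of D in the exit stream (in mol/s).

Conversion of F: F consumed = 2ξ₁ = 0.685 × 498 → ξ₁ = 170.6 mol/s.
A balance: n_A = 0 + 1ξ₁ − 1ξ₂ = 83.1 → ξ₂ = (1·170.6 − 83.1)/1 = 87.47 mol/s.
Outlet amounts (n = n₀ + Σ ν·ξ):
  F: 498 − 2(170.6) = 156.9
  A: 0 + 1(170.6) − 1(87.47) = 83.1
  D: 0 + 2(87.47) = 174.9

175 mol/s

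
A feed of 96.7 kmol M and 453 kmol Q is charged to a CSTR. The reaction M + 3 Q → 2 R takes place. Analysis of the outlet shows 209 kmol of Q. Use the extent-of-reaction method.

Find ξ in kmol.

For Q: n = n₀ − 3ξ → 209 = 453 − 3ξ, giving ξ = 81.33 kmol.
Outlet amounts (n = n₀ + ν ξ):
  M: 96.7 − 1(81.33) = 15.37
  Q: 453 − 3(81.33) = 209
  R: 0 + 2(81.33) = 162.7

ξ = 81.3 kmol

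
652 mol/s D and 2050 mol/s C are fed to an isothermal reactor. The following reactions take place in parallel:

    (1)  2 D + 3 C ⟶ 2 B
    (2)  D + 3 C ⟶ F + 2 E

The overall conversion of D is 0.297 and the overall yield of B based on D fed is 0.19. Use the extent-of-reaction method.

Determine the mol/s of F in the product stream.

69.8 mol/s

Yield of B: 2ξ₁ / 652 = 0.19 → ξ₁ = 61.94 mol/s.
Conversion of D: 2ξ₁ + 1ξ₂ = 0.297 × 652 = 193.6 → ξ₂ = 69.76 mol/s.
Outlet amounts (n = n₀ + Σ ν·ξ):
  D: 652 − 2(61.94) − 1(69.76) = 458.4
  C: 2050 − 3(61.94) − 3(69.76) = 1655
  B: 0 + 2(61.94) = 123.9
  F: 0 + 1(69.76) = 69.76
  E: 0 + 2(69.76) = 139.5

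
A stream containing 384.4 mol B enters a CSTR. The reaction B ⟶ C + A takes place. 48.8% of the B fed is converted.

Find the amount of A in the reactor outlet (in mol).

B reacted = 0.488 × 384.4 = 187.6 mol; ν_B = −1, so ξ = 187.6/1 = 187.6 mol.
Outlet amounts (n = n₀ + ν ξ):
  B: 384.4 − 1(187.6) = 196.8
  C: 0 + 1(187.6) = 187.6
  A: 0 + 1(187.6) = 187.6

188 mol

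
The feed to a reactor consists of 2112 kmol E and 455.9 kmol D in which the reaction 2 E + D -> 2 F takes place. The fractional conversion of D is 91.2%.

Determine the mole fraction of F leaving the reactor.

0.386

D reacted = 0.912 × 455.9 = 415.8 kmol; ν_D = −1, so ξ = 415.8/1 = 415.8 kmol.
Outlet amounts (n = n₀ + ν ξ):
  E: 2112 − 2(415.8) = 1280
  D: 455.9 − 1(415.8) = 40.12
  F: 0 + 2(415.8) = 831.6
Total out = 2152 kmol; y_F = 831.6 / 2152 = 0.3864.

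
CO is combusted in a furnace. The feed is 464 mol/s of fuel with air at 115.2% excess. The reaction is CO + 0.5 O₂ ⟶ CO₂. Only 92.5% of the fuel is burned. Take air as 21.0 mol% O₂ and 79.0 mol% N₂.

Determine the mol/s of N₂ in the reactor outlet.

1880 mol/s

Stoichiometric O₂ = 0.5 × 464 = 232 mol/s; O₂ fed = 232 × 2.152 = 499.3 mol/s.
N₂ fed = 499.3 × 79/21 = 1878 mol/s.
Fuel reacted = 0.925 × 464 → ξ = 429.2 mol/s.
Outlet (n = n₀ + ν ξ):
  CO: 464 − 1(429.2) = 34.8
  O₂: 499.3 − 0.5(429.2) = 284.7
  N₂: 1878 (inert)
  CO₂: 0 + 1(429.2) = 429.2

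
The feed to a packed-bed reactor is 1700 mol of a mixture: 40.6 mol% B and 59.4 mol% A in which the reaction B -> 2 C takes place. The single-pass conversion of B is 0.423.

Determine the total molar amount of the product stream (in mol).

1990 mol

B reacted = 0.423 × 690.2 = 292 mol; ν_B = −1, so ξ = 292/1 = 292 mol.
Outlet amounts (n = n₀ + ν ξ):
  B: 690.2 − 1(292) = 398.2
  C: 0 + 2(292) = 583.9
  A: 1010 (inert)
Total out = 398.2 + 583.9 + 1010 = 1992 mol.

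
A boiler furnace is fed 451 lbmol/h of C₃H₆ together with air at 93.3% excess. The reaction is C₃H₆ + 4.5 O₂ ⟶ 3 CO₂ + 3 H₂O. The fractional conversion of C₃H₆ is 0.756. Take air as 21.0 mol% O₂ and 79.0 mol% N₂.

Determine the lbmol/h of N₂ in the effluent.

Stoichiometric O₂ = 4.5 × 451 = 2030 lbmol/h; O₂ fed = 2030 × 1.933 = 3923 lbmol/h.
N₂ fed = 3923 × 79/21 = 14760 lbmol/h.
Fuel reacted = 0.756 × 451 → ξ = 341 lbmol/h.
Outlet (n = n₀ + ν ξ):
  C₃H₆: 451 − 1(341) = 110
  O₂: 3923 − 4.5(341) = 2389
  N₂: 14760 (inert)
  CO₂: 0 + 3(341) = 1023
  H₂O: 0 + 3(341) = 1023

14800 lbmol/h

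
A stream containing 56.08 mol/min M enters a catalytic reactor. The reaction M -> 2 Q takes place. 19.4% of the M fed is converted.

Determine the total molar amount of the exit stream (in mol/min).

M reacted = 0.194 × 56.08 = 10.88 mol/min; ν_M = −1, so ξ = 10.88/1 = 10.88 mol/min.
Outlet amounts (n = n₀ + ν ξ):
  M: 56.08 − 1(10.88) = 45.2
  Q: 0 + 2(10.88) = 21.76
Total out = 45.2 + 21.76 = 66.96 mol/min.

67 mol/min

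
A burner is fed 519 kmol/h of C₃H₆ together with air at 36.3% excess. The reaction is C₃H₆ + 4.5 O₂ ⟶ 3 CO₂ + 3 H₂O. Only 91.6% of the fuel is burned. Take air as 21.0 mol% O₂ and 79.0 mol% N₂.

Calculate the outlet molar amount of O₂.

Stoichiometric O₂ = 4.5 × 519 = 2336 kmol/h; O₂ fed = 2336 × 1.363 = 3183 kmol/h.
N₂ fed = 3183 × 79/21 = 11980 kmol/h.
Fuel reacted = 0.916 × 519 → ξ = 475.4 kmol/h.
Outlet (n = n₀ + ν ξ):
  C₃H₆: 519 − 1(475.4) = 43.6
  O₂: 3183 − 4.5(475.4) = 1044
  N₂: 11980 (inert)
  CO₂: 0 + 3(475.4) = 1426
  H₂O: 0 + 3(475.4) = 1426

1040 kmol/h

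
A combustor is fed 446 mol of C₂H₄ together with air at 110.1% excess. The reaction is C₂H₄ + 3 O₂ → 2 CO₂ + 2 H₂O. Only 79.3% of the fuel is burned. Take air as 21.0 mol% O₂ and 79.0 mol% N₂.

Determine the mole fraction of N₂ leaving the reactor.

0.765

Stoichiometric O₂ = 3 × 446 = 1338 mol; O₂ fed = 1338 × 2.101 = 2811 mol.
N₂ fed = 2811 × 79/21 = 10580 mol.
Fuel reacted = 0.793 × 446 → ξ = 353.7 mol.
Outlet (n = n₀ + ν ξ):
  C₂H₄: 446 − 1(353.7) = 92.32
  O₂: 2811 − 3(353.7) = 1750
  N₂: 10580 (inert)
  CO₂: 0 + 2(353.7) = 707.4
  H₂O: 0 + 2(353.7) = 707.4
Total out = 13830 mol; y_N₂ = 10580 / 13830 = 0.7645.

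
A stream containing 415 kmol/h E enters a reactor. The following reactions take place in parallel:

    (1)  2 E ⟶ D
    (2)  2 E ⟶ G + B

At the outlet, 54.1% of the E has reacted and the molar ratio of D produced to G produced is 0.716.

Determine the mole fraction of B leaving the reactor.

Conversion of E: E consumed = 0.541 × 415 = 224.5 kmol/h = 2ξ₁ + 2ξ₂.
Selectivity: 1ξ₁ / (1ξ₂) = 0.716 → ξ₁ = 0.716 ξ₂.
Substitute: (2·0.716 + 2) ξ₂ = 224.5 → ξ₂ = 65.42 kmol/h, ξ₁ = 46.84 kmol/h.
Outlet amounts (n = n₀ + Σ ν·ξ):
  E: 415 − 2(46.84) − 2(65.42) = 190.5
  D: 0 + 1(46.84) = 46.84
  G: 0 + 1(65.42) = 65.42
  B: 0 + 1(65.42) = 65.42
Total out = 368.2 kmol/h; y_B = 65.42 / 368.2 = 0.1777.

0.178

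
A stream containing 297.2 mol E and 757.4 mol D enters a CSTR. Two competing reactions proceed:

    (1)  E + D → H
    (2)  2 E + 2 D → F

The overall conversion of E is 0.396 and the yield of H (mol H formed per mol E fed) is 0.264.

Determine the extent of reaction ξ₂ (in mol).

Yield of H: 1ξ₁ / 297.2 = 0.264 → ξ₁ = 78.46 mol.
Conversion of E: 1ξ₁ + 2ξ₂ = 0.396 × 297.2 = 117.7 → ξ₂ = 19.62 mol.
Outlet amounts (n = n₀ + Σ ν·ξ):
  E: 297.2 − 1(78.46) − 2(19.62) = 179.5
  D: 757.4 − 1(78.46) − 2(19.62) = 639.7
  H: 0 + 1(78.46) = 78.46
  F: 0 + 1(19.62) = 19.62

ξ₂ = 19.6 mol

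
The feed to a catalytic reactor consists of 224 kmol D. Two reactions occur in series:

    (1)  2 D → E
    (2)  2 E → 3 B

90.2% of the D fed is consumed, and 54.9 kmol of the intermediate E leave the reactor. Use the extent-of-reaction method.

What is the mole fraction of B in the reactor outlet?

0.474

Conversion of D: D consumed = 2ξ₁ = 0.902 × 224 → ξ₁ = 101 kmol.
E balance: n_E = 0 + 1ξ₁ − 2ξ₂ = 54.9 → ξ₂ = (1·101 − 54.9)/2 = 23.06 kmol.
Outlet amounts (n = n₀ + Σ ν·ξ):
  D: 224 − 2(101) = 21.95
  E: 0 + 1(101) − 2(23.06) = 54.9
  B: 0 + 3(23.06) = 69.19
Total out = 146 kmol; y_B = 69.19 / 146 = 0.4738.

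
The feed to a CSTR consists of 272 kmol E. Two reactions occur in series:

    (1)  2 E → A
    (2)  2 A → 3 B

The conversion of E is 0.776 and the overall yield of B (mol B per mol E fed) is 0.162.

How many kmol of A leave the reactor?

76.2 kmol

Conversion of E: E consumed = 2ξ₁ = 0.776 × 272 → ξ₁ = 105.5 kmol.
Yield of B: 3ξ₂ / 272 = 0.162 → ξ₂ = 14.69 kmol.
Outlet amounts (n = n₀ + Σ ν·ξ):
  E: 272 − 2(105.5) = 60.93
  A: 0 + 1(105.5) − 2(14.69) = 76.16
  B: 0 + 3(14.69) = 44.06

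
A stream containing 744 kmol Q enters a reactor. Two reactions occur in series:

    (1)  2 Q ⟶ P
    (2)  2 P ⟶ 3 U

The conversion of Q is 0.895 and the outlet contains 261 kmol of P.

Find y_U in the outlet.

Conversion of Q: Q consumed = 2ξ₁ = 0.895 × 744 → ξ₁ = 332.9 kmol.
P balance: n_P = 0 + 1ξ₁ − 2ξ₂ = 261 → ξ₂ = (1·332.9 − 261)/2 = 35.97 kmol.
Outlet amounts (n = n₀ + Σ ν·ξ):
  Q: 744 − 2(332.9) = 78.12
  P: 0 + 1(332.9) − 2(35.97) = 261
  U: 0 + 3(35.97) = 107.9
Total out = 447 kmol; y_U = 107.9 / 447 = 0.2414.

0.241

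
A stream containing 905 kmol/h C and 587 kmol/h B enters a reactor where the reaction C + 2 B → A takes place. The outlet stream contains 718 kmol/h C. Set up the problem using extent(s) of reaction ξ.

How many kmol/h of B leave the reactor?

For C: n = n₀ − 1ξ → 718 = 905 − 1ξ, giving ξ = 187 kmol/h.
Outlet amounts (n = n₀ + ν ξ):
  C: 905 − 1(187) = 718
  B: 587 − 2(187) = 213
  A: 0 + 1(187) = 187

213 kmol/h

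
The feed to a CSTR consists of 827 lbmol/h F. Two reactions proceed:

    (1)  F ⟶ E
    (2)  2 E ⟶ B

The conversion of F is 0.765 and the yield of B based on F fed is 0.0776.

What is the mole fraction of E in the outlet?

0.661

Conversion of F: F consumed = 1ξ₁ = 0.765 × 827 → ξ₁ = 632.7 lbmol/h.
Yield of B: 1ξ₂ / 827 = 0.0776 → ξ₂ = 64.18 lbmol/h.
Outlet amounts (n = n₀ + Σ ν·ξ):
  F: 827 − 1(632.7) = 194.3
  E: 0 + 1(632.7) − 2(64.18) = 504.3
  B: 0 + 1(64.18) = 64.18
Total out = 762.8 lbmol/h; y_E = 504.3 / 762.8 = 0.6611.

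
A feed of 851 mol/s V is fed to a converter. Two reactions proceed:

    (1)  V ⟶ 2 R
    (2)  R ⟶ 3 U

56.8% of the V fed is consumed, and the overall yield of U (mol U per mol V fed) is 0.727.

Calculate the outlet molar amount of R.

Conversion of V: V consumed = 1ξ₁ = 0.568 × 851 → ξ₁ = 483.4 mol/s.
Yield of U: 3ξ₂ / 851 = 0.727 → ξ₂ = 206.2 mol/s.
Outlet amounts (n = n₀ + Σ ν·ξ):
  V: 851 − 1(483.4) = 367.6
  R: 0 + 2(483.4) − 1(206.2) = 760.5
  U: 0 + 3(206.2) = 618.7

761 mol/s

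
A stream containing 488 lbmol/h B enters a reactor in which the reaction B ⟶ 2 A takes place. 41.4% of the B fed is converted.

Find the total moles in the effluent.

B reacted = 0.414 × 488 = 202 lbmol/h; ν_B = −1, so ξ = 202/1 = 202 lbmol/h.
Outlet amounts (n = n₀ + ν ξ):
  B: 488 − 1(202) = 286
  A: 0 + 2(202) = 404.1
Total out = 286 + 404.1 = 690 lbmol/h.

690 lbmol/h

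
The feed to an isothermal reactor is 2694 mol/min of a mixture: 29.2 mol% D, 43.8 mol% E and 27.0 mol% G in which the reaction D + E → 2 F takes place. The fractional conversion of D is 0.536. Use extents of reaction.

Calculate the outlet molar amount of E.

D reacted = 0.536 × 786.6 = 421.6 mol/min; ν_D = −1, so ξ = 421.6/1 = 421.6 mol/min.
Outlet amounts (n = n₀ + ν ξ):
  D: 786.6 − 1(421.6) = 365
  E: 1180 − 1(421.6) = 758.3
  F: 0 + 2(421.6) = 843.3
  G: 727.4 (inert)

758 mol/min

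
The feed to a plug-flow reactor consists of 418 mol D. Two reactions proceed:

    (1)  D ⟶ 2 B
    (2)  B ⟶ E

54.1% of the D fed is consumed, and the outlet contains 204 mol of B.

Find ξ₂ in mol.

ξ₂ = 248 mol

Conversion of D: D consumed = 1ξ₁ = 0.541 × 418 → ξ₁ = 226.1 mol.
B balance: n_B = 0 + 2ξ₁ − 1ξ₂ = 204 → ξ₂ = (2·226.1 − 204)/1 = 248.3 mol.
Outlet amounts (n = n₀ + Σ ν·ξ):
  D: 418 − 1(226.1) = 191.9
  B: 0 + 2(226.1) − 1(248.3) = 204
  E: 0 + 1(248.3) = 248.3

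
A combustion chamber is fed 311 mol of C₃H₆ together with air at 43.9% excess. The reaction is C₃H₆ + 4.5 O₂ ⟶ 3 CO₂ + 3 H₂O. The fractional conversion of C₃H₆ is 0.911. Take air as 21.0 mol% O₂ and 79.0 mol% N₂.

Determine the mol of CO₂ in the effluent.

Stoichiometric O₂ = 4.5 × 311 = 1400 mol; O₂ fed = 1400 × 1.439 = 2014 mol.
N₂ fed = 2014 × 79/21 = 7576 mol.
Fuel reacted = 0.911 × 311 → ξ = 283.3 mol.
Outlet (n = n₀ + ν ξ):
  C₃H₆: 311 − 1(283.3) = 27.68
  O₂: 2014 − 4.5(283.3) = 738.9
  N₂: 7576 (inert)
  CO₂: 0 + 3(283.3) = 850
  H₂O: 0 + 3(283.3) = 850

850 mol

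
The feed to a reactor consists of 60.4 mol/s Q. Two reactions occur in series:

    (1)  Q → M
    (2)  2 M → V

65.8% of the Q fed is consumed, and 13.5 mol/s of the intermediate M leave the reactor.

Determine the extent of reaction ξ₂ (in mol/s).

ξ₂ = 13.1 mol/s

Conversion of Q: Q consumed = 1ξ₁ = 0.658 × 60.4 → ξ₁ = 39.74 mol/s.
M balance: n_M = 0 + 1ξ₁ − 2ξ₂ = 13.5 → ξ₂ = (1·39.74 − 13.5)/2 = 13.12 mol/s.
Outlet amounts (n = n₀ + Σ ν·ξ):
  Q: 60.4 − 1(39.74) = 20.66
  M: 0 + 1(39.74) − 2(13.12) = 13.5
  V: 0 + 1(13.12) = 13.12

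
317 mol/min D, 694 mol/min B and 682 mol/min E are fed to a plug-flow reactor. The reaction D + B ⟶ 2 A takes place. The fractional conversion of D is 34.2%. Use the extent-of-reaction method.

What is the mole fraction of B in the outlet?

D reacted = 0.342 × 317 = 108.4 mol/min; ν_D = −1, so ξ = 108.4/1 = 108.4 mol/min.
Outlet amounts (n = n₀ + ν ξ):
  D: 317 − 1(108.4) = 208.6
  B: 694 − 1(108.4) = 585.6
  A: 0 + 2(108.4) = 216.8
  E: 682 (inert)
Total out = 1693 mol/min; y_B = 585.6 / 1693 = 0.3459.

0.346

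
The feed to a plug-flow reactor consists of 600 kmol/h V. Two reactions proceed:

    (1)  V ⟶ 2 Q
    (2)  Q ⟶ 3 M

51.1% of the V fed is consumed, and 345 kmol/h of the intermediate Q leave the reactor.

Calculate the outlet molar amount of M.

Conversion of V: V consumed = 1ξ₁ = 0.511 × 600 → ξ₁ = 306.6 kmol/h.
Q balance: n_Q = 0 + 2ξ₁ − 1ξ₂ = 345 → ξ₂ = (2·306.6 − 345)/1 = 268.2 kmol/h.
Outlet amounts (n = n₀ + Σ ν·ξ):
  V: 600 − 1(306.6) = 293.4
  Q: 0 + 2(306.6) − 1(268.2) = 345
  M: 0 + 3(268.2) = 804.6

805 kmol/h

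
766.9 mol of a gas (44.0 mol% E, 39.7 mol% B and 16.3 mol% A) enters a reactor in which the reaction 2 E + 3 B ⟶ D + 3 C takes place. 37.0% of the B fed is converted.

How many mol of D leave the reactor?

B reacted = 0.37 × 304.5 = 112.6 mol; ν_B = −3, so ξ = 112.6/3 = 37.55 mol.
Outlet amounts (n = n₀ + ν ξ):
  E: 337.4 − 2(37.55) = 262.3
  B: 304.5 − 3(37.55) = 191.8
  D: 0 + 1(37.55) = 37.55
  C: 0 + 3(37.55) = 112.6
  A: 125 (inert)

37.5 mol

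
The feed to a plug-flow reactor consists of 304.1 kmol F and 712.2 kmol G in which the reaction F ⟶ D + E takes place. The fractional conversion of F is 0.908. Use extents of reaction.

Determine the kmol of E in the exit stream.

276 kmol

F reacted = 0.908 × 304.1 = 276.1 kmol; ν_F = −1, so ξ = 276.1/1 = 276.1 kmol.
Outlet amounts (n = n₀ + ν ξ):
  F: 304.1 − 1(276.1) = 27.98
  D: 0 + 1(276.1) = 276.1
  E: 0 + 1(276.1) = 276.1
  G: 712.2 (inert)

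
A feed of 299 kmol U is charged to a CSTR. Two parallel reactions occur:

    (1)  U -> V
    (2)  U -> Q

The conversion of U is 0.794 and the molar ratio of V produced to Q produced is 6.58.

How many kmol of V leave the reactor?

206 kmol

Conversion of U: U consumed = 0.794 × 299 = 237.4 kmol = 1ξ₁ + 1ξ₂.
Selectivity: 1ξ₁ / (1ξ₂) = 6.58 → ξ₁ = 6.58 ξ₂.
Substitute: (1·6.58 + 1) ξ₂ = 237.4 → ξ₂ = 31.32 kmol, ξ₁ = 206.1 kmol.
Outlet amounts (n = n₀ + Σ ν·ξ):
  U: 299 − 1(206.1) − 1(31.32) = 61.59
  V: 0 + 1(206.1) = 206.1
  Q: 0 + 1(31.32) = 31.32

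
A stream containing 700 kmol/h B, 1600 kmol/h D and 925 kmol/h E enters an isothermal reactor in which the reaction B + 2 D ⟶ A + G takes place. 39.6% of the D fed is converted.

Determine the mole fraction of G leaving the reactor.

D reacted = 0.396 × 1600 = 633.6 kmol/h; ν_D = −2, so ξ = 633.6/2 = 316.8 kmol/h.
Outlet amounts (n = n₀ + ν ξ):
  B: 700 − 1(316.8) = 383.2
  D: 1600 − 2(316.8) = 966.4
  A: 0 + 1(316.8) = 316.8
  G: 0 + 1(316.8) = 316.8
  E: 925 (inert)
Total out = 2908 kmol/h; y_G = 316.8 / 2908 = 0.1089.

0.109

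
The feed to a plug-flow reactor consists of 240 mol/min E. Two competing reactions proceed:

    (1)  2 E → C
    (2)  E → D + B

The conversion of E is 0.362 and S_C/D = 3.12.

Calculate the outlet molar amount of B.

12 mol/min

Conversion of E: E consumed = 0.362 × 240 = 86.88 mol/min = 2ξ₁ + 1ξ₂.
Selectivity: 1ξ₁ / (1ξ₂) = 3.12 → ξ₁ = 3.12 ξ₂.
Substitute: (2·3.12 + 1) ξ₂ = 86.88 → ξ₂ = 12 mol/min, ξ₁ = 37.44 mol/min.
Outlet amounts (n = n₀ + Σ ν·ξ):
  E: 240 − 2(37.44) − 1(12) = 153.1
  C: 0 + 1(37.44) = 37.44
  D: 0 + 1(12) = 12
  B: 0 + 1(12) = 12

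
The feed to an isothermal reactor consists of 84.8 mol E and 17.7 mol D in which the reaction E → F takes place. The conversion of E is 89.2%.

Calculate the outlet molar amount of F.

E reacted = 0.892 × 84.8 = 75.64 mol; ν_E = −1, so ξ = 75.64/1 = 75.64 mol.
Outlet amounts (n = n₀ + ν ξ):
  E: 84.8 − 1(75.64) = 9.158
  F: 0 + 1(75.64) = 75.64
  D: 17.7 (inert)

75.6 mol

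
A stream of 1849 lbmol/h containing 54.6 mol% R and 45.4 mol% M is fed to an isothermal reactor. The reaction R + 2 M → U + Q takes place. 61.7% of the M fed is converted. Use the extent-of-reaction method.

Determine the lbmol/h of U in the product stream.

259 lbmol/h

M reacted = 0.617 × 839.4 = 517.9 lbmol/h; ν_M = −2, so ξ = 517.9/2 = 259 lbmol/h.
Outlet amounts (n = n₀ + ν ξ):
  R: 1010 − 1(259) = 750.6
  M: 839.4 − 2(259) = 321.5
  U: 0 + 1(259) = 259
  Q: 0 + 1(259) = 259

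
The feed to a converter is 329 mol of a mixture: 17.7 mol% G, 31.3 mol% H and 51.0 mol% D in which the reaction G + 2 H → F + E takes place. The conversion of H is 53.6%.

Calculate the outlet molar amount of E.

H reacted = 0.536 × 103 = 55.2 mol; ν_H = −2, so ξ = 55.2/2 = 27.6 mol.
Outlet amounts (n = n₀ + ν ξ):
  G: 58.23 − 1(27.6) = 30.64
  H: 103 − 2(27.6) = 47.78
  F: 0 + 1(27.6) = 27.6
  E: 0 + 1(27.6) = 27.6
  D: 167.8 (inert)

27.6 mol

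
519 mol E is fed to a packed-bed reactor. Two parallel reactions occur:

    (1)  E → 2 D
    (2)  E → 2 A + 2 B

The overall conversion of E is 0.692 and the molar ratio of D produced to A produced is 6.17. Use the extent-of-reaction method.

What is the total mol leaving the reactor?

978 mol

Conversion of E: E consumed = 0.692 × 519 = 359.1 mol = 1ξ₁ + 1ξ₂.
Selectivity: 2ξ₁ / (2ξ₂) = 6.17 → ξ₁ = 6.17 ξ₂.
Substitute: (1·6.17 + 1) ξ₂ = 359.1 → ξ₂ = 50.09 mol, ξ₁ = 309.1 mol.
Outlet amounts (n = n₀ + Σ ν·ξ):
  E: 519 − 1(309.1) − 1(50.09) = 159.9
  D: 0 + 2(309.1) = 618.1
  A: 0 + 2(50.09) = 100.2
  B: 0 + 2(50.09) = 100.2
Total out = 159.9 + 618.1 + 100.2 + 100.2 = 978.3 mol.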